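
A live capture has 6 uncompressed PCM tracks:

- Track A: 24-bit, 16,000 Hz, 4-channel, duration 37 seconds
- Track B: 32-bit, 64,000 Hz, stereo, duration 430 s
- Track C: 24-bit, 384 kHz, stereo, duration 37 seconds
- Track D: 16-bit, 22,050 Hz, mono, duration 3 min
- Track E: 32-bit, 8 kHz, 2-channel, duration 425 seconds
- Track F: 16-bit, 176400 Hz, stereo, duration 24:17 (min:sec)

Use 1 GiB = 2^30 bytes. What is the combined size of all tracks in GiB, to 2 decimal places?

1.28 GiB

Track A: 16,000 × 37 × 3 × 4 = 7,104,000 bytes.
Track B: 64,000 × 430 × 4 × 2 = 220,160,000 bytes.
Track C: 384,000 × 37 × 3 × 2 = 85,248,000 bytes.
Track D: 3 min = 180 s; 22,050 × 180 × 2 × 1 = 7,938,000 bytes.
Track E: 8,000 × 425 × 4 × 2 = 27,200,000 bytes.
Track F: 24:17 (min:sec) = 1,457 s; 176,400 × 1,457 × 2 × 2 = 1,028,059,200 bytes.
Total = 1,375,709,200 bytes = 1.28 GiB.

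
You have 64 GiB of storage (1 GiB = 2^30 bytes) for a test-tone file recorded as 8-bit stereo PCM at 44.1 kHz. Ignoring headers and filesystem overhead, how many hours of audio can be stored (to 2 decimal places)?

Uncompressed byte rate = 44,100 × 1 × 2 = 88,200 bytes/s.
Capacity = 64 × 1,073,741,824 = 68,719,476,736 bytes.
68,719,476,736 / 88,200 ≈ 779132.39 s → 216.43 hours.

216.43 hours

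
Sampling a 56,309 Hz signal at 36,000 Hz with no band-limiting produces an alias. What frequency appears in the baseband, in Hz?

15,691 Hz

Nyquist = 36,000/2 = 18,000 Hz; 56,309 Hz exceeds it.
Alias = |56,309 − 2×36,000| = |56,309 − 72,000| = 15,691 Hz.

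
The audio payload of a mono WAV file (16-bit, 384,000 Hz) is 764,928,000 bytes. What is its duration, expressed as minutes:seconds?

Byte rate = 384,000 × 2 × 1 = 768,000 bytes/s.
Duration = 764,928,000 / 768,000 = 996 s.
996 s = 16:36.

16:36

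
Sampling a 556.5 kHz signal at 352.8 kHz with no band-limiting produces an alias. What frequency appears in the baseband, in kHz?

149.1 kHz

Nyquist = 352,800/2 = 176,400 Hz; 556,500 Hz exceeds it.
Alias = |556,500 − 2×352,800| = |556,500 − 705,600| = 149,100 Hz = 149.1 kHz.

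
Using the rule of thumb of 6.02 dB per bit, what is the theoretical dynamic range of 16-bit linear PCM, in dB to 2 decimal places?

96.32 dB

16 × 6.02 = 96.32 dB.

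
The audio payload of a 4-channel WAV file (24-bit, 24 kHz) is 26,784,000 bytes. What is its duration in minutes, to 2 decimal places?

Byte rate = 24,000 × 3 × 4 = 288,000 bytes/s.
Duration = 26,784,000 / 288,000 = 93 s.
93 s / 60 = 1.55 minutes.

1.55 minutes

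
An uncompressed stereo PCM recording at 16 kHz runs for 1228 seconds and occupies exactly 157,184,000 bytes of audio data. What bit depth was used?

Bytes per sample = 157,184,000 / (16,000 × 1,228 × 2) = 157,184,000 / 39,296,000 = 4.
Bit depth = 4 × 8 = 32 bits.

32 bits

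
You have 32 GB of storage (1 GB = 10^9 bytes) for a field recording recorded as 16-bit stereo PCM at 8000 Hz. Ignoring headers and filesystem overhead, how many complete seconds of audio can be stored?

Uncompressed byte rate = 8,000 × 2 × 2 = 32,000 bytes/s.
Capacity = 32 × 1,000,000,000 = 32,000,000,000 bytes.
32,000,000,000 / 32,000 ≈ 1000000 s → 1,000,000 seconds.

1,000,000 seconds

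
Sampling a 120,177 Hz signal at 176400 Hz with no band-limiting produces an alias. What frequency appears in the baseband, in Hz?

56,223 Hz

Nyquist = 176,400/2 = 88,200 Hz; 120,177 Hz exceeds it.
Alias = |120,177 − 1×176,400| = |120,177 − 176,400| = 56,223 Hz.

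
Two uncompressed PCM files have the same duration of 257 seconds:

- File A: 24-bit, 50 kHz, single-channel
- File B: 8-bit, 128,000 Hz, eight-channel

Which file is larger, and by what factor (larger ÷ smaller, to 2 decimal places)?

File A: 50,000 × 3 × 1 = 150,000 bytes/s.
File B: 128,000 × 1 × 8 = 1,024,000 bytes/s.
File B is larger; ratio = 263,168,000 / 38,550,000 = 6.83.

File B, by a factor of 6.83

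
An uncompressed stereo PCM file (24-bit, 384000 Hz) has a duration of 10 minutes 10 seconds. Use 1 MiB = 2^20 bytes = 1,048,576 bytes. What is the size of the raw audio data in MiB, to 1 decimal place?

Duration = 10 minutes 10 seconds = 610 s.
Bytes = 384,000 samples/s × 610 s × 3 bytes/sample × 2 ch = 1,405,440,000 bytes.
1,405,440,000 / 1,048,576 = 1340.3 MiB.

1340.3 MiB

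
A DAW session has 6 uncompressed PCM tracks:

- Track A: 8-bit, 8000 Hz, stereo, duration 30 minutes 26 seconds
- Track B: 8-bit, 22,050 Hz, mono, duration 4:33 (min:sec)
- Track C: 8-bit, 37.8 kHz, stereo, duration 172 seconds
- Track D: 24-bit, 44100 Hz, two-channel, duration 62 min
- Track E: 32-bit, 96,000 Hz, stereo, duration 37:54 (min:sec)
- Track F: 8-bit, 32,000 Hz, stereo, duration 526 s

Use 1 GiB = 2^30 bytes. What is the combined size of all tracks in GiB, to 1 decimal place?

Track A: 30 minutes 26 seconds = 1,826 s; 8,000 × 1,826 × 1 × 2 = 29,216,000 bytes.
Track B: 4:33 (min:sec) = 273 s; 22,050 × 273 × 1 × 1 = 6,019,650 bytes.
Track C: 37,800 × 172 × 1 × 2 = 13,003,200 bytes.
Track D: 62 min = 3,720 s; 44,100 × 3,720 × 3 × 2 = 984,312,000 bytes.
Track E: 37:54 (min:sec) = 2,274 s; 96,000 × 2,274 × 4 × 2 = 1,746,432,000 bytes.
Track F: 32,000 × 526 × 1 × 2 = 33,664,000 bytes.
Total = 2,812,646,850 bytes = 2.6 GiB.

2.6 GiB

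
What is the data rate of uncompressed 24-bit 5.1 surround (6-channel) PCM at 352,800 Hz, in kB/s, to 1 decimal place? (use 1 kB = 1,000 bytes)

6350.4 kB/s

Bit rate = 352,800 × 24 × 6 = 50,803,200 bits/s.
50,803,200 / 8 = 6,350,400 B/s = 6350.4 kB/s.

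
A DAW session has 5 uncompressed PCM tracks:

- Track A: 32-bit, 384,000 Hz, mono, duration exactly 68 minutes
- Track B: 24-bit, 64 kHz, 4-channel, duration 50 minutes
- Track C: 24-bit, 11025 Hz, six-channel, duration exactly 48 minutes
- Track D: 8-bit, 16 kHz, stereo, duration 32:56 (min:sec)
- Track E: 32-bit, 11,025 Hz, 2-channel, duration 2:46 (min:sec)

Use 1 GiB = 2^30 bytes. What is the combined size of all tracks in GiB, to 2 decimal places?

Track A: exactly 68 minutes = 4,080 s; 384,000 × 4,080 × 4 × 1 = 6,266,880,000 bytes.
Track B: 50 minutes = 3,000 s; 64,000 × 3,000 × 3 × 4 = 2,304,000,000 bytes.
Track C: exactly 48 minutes = 2,880 s; 11,025 × 2,880 × 3 × 6 = 571,536,000 bytes.
Track D: 32:56 (min:sec) = 1,976 s; 16,000 × 1,976 × 1 × 2 = 63,232,000 bytes.
Track E: 2:46 (min:sec) = 166 s; 11,025 × 166 × 4 × 2 = 14,641,200 bytes.
Total = 9,220,289,200 bytes = 8.59 GiB.

8.59 GiB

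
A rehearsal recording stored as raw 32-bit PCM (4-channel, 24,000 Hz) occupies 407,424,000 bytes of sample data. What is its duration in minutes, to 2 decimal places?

Byte rate = 24,000 × 4 × 4 = 384,000 bytes/s.
Duration = 407,424,000 / 384,000 = 1,061 s.
1,061 s / 60 = 17.68 minutes.

17.68 minutes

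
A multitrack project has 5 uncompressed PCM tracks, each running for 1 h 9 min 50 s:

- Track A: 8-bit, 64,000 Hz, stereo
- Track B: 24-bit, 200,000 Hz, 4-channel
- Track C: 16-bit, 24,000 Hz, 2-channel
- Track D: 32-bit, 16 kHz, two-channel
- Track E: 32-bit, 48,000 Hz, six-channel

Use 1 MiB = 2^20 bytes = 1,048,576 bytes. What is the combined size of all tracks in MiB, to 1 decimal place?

15600.0 MiB

1 h 9 min 50 s = 4,190 s.
Track A: 64,000 × 4,190 × 1 × 2 = 536,320,000 bytes.
Track B: 200,000 × 4,190 × 3 × 4 = 10,056,000,000 bytes.
Track C: 24,000 × 4,190 × 2 × 2 = 402,240,000 bytes.
Track D: 16,000 × 4,190 × 4 × 2 = 536,320,000 bytes.
Track E: 48,000 × 4,190 × 4 × 6 = 4,826,880,000 bytes.
Total = 16,357,760,000 bytes = 15600.0 MiB.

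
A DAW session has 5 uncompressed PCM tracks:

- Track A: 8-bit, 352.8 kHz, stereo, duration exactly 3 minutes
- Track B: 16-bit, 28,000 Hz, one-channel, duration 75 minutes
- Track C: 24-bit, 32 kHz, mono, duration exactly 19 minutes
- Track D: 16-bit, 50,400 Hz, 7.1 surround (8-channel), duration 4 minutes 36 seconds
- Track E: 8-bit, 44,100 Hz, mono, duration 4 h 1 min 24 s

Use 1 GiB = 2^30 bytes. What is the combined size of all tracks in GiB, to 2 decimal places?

1.26 GiB

Track A: exactly 3 minutes = 180 s; 352,800 × 180 × 1 × 2 = 127,008,000 bytes.
Track B: 75 minutes = 4,500 s; 28,000 × 4,500 × 2 × 1 = 252,000,000 bytes.
Track C: exactly 19 minutes = 1,140 s; 32,000 × 1,140 × 3 × 1 = 109,440,000 bytes.
Track D: 4 minutes 36 seconds = 276 s; 50,400 × 276 × 2 × 8 = 222,566,400 bytes.
Track E: 4 h 1 min 24 s = 14,484 s; 44,100 × 14,484 × 1 × 1 = 638,744,400 bytes.
Total = 1,349,758,800 bytes = 1.26 GiB.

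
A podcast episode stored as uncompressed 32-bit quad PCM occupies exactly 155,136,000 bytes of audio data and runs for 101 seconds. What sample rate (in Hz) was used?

Bytes = sample_rate × seconds × bytes_per_sample × channels.
sample_rate = 155,136,000 / (101 × 4 × 4) = 155,136,000 / 1,616 = 96,000 Hz.

96,000 Hz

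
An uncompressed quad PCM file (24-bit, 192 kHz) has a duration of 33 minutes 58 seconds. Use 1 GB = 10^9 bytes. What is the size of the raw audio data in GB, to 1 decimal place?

Duration = 33 minutes 58 seconds = 2,038 s.
Bytes = 192,000 samples/s × 2,038 s × 3 bytes/sample × 4 ch = 4,695,552,000 bytes.
4,695,552,000 / 1,000,000,000 = 4.7 GB.

4.7 GB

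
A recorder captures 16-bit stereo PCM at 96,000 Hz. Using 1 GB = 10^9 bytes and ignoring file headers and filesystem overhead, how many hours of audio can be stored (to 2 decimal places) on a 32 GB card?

Uncompressed byte rate = 96,000 × 2 × 2 = 384,000 bytes/s.
Capacity = 32 × 1,000,000,000 = 32,000,000,000 bytes.
32,000,000,000 / 384,000 ≈ 83333.33 s → 23.15 hours.

23.15 hours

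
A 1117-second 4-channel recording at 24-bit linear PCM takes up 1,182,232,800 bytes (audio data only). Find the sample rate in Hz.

88,200 Hz

Bytes = sample_rate × seconds × bytes_per_sample × channels.
sample_rate = 1,182,232,800 / (1,117 × 3 × 4) = 1,182,232,800 / 13,404 = 88,200 Hz.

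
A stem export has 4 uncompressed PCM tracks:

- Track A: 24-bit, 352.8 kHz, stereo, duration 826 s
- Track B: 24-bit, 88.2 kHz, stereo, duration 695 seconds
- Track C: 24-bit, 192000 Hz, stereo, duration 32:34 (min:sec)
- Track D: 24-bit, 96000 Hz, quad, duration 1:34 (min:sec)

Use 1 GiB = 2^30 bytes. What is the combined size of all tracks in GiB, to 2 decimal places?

Track A: 352,800 × 826 × 3 × 2 = 1,748,476,800 bytes.
Track B: 88,200 × 695 × 3 × 2 = 367,794,000 bytes.
Track C: 32:34 (min:sec) = 1,954 s; 192,000 × 1,954 × 3 × 2 = 2,251,008,000 bytes.
Track D: 1:34 (min:sec) = 94 s; 96,000 × 94 × 3 × 4 = 108,288,000 bytes.
Total = 4,475,566,800 bytes = 4.17 GiB.

4.17 GiB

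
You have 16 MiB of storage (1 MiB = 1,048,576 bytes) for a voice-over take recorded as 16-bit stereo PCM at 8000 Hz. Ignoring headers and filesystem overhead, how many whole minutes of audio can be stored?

8 minutes

Uncompressed byte rate = 8,000 × 2 × 2 = 32,000 bytes/s.
Capacity = 16 × 1,048,576 = 16,777,216 bytes.
16,777,216 / 32,000 ≈ 524.29 s → 8 minutes.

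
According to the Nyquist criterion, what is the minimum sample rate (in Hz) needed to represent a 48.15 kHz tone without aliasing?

96,300 Hz

Minimum sample rate = 2 × 48,150 Hz = 96,300 Hz.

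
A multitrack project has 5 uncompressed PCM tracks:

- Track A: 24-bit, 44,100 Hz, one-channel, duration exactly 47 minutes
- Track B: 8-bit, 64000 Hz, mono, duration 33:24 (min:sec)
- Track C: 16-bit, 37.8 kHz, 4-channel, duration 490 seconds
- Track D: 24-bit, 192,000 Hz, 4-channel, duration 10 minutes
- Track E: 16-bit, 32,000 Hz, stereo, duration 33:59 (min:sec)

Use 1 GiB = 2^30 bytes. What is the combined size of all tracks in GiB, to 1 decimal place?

2.1 GiB

Track A: exactly 47 minutes = 2,820 s; 44,100 × 2,820 × 3 × 1 = 373,086,000 bytes.
Track B: 33:24 (min:sec) = 2,004 s; 64,000 × 2,004 × 1 × 1 = 128,256,000 bytes.
Track C: 37,800 × 490 × 2 × 4 = 148,176,000 bytes.
Track D: 10 minutes = 600 s; 192,000 × 600 × 3 × 4 = 1,382,400,000 bytes.
Track E: 33:59 (min:sec) = 2,039 s; 32,000 × 2,039 × 2 × 2 = 260,992,000 bytes.
Total = 2,292,910,000 bytes = 2.1 GiB.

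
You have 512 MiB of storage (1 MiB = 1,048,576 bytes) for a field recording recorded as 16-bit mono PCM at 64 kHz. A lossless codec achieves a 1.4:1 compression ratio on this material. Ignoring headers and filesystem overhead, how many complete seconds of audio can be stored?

5,872 seconds

Uncompressed byte rate = 64,000 × 2 × 1 = 128,000 bytes/s.
After 1.4:1 compression, effective rate ≈ 91428.57 bytes/s.
Capacity = 512 × 1,048,576 = 536,870,912 bytes.
536,870,912 / effective rate ≈ 5872.03 s → 5,872 seconds.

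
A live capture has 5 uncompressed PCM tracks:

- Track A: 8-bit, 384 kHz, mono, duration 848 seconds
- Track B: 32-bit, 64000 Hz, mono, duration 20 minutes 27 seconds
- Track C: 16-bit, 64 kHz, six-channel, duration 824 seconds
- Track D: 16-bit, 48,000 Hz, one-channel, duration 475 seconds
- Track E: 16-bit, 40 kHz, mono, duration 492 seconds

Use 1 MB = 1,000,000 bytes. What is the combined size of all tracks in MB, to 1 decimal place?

1357.5 MB

Track A: 384,000 × 848 × 1 × 1 = 325,632,000 bytes.
Track B: 20 minutes 27 seconds = 1,227 s; 64,000 × 1,227 × 4 × 1 = 314,112,000 bytes.
Track C: 64,000 × 824 × 2 × 6 = 632,832,000 bytes.
Track D: 48,000 × 475 × 2 × 1 = 45,600,000 bytes.
Track E: 40,000 × 492 × 2 × 1 = 39,360,000 bytes.
Total = 1,357,536,000 bytes = 1357.5 MB.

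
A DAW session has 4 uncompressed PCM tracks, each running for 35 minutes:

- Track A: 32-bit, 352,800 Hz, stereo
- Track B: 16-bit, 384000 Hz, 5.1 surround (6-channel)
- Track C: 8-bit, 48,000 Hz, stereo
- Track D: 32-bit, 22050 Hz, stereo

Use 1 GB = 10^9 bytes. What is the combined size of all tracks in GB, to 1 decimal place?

16.2 GB

35 minutes = 2,100 s.
Track A: 352,800 × 2,100 × 4 × 2 = 5,927,040,000 bytes.
Track B: 384,000 × 2,100 × 2 × 6 = 9,676,800,000 bytes.
Track C: 48,000 × 2,100 × 1 × 2 = 201,600,000 bytes.
Track D: 22,050 × 2,100 × 4 × 2 = 370,440,000 bytes.
Total = 16,175,880,000 bytes = 16.2 GB.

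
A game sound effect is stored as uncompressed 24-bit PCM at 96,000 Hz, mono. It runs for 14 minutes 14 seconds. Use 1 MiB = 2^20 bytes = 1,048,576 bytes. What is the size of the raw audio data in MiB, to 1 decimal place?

234.6 MiB

Duration = 14 minutes 14 seconds = 854 s.
Bytes = 96,000 samples/s × 854 s × 3 bytes/sample × 1 ch = 245,952,000 bytes.
245,952,000 / 1,048,576 = 234.6 MiB.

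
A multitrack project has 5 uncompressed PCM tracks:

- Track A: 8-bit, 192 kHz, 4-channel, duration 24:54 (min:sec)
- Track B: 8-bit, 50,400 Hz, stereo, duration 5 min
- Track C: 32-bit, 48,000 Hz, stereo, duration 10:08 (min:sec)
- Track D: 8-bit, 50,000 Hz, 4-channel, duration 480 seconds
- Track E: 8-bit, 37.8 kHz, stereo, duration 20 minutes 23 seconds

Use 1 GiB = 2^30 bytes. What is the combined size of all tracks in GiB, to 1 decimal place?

1.5 GiB

Track A: 24:54 (min:sec) = 1,494 s; 192,000 × 1,494 × 1 × 4 = 1,147,392,000 bytes.
Track B: 5 min = 300 s; 50,400 × 300 × 1 × 2 = 30,240,000 bytes.
Track C: 10:08 (min:sec) = 608 s; 48,000 × 608 × 4 × 2 = 233,472,000 bytes.
Track D: 50,000 × 480 × 1 × 4 = 96,000,000 bytes.
Track E: 20 minutes 23 seconds = 1,223 s; 37,800 × 1,223 × 1 × 2 = 92,458,800 bytes.
Total = 1,599,562,800 bytes = 1.5 GiB.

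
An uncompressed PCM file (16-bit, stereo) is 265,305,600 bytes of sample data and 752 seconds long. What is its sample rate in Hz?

88,200 Hz

Bytes = sample_rate × seconds × bytes_per_sample × channels.
sample_rate = 265,305,600 / (752 × 2 × 2) = 265,305,600 / 3,008 = 88,200 Hz.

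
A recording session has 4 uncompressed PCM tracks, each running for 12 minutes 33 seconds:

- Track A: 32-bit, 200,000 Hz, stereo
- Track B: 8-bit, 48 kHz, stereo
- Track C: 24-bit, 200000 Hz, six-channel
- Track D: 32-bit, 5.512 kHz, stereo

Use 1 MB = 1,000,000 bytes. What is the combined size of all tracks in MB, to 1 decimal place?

12 minutes 33 seconds = 753 s.
Track A: 200,000 × 753 × 4 × 2 = 1,204,800,000 bytes.
Track B: 48,000 × 753 × 1 × 2 = 72,288,000 bytes.
Track C: 200,000 × 753 × 3 × 6 = 2,710,800,000 bytes.
Track D: 5,512 × 753 × 4 × 2 = 33,204,288 bytes.
Total = 4,021,092,288 bytes = 4021.1 MB.

4021.1 MB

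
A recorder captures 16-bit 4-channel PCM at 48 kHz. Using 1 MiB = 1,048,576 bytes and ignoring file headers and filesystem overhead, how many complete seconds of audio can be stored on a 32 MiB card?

87 seconds

Uncompressed byte rate = 48,000 × 2 × 4 = 384,000 bytes/s.
Capacity = 32 × 1,048,576 = 33,554,432 bytes.
33,554,432 / 384,000 ≈ 87.38 s → 87 seconds.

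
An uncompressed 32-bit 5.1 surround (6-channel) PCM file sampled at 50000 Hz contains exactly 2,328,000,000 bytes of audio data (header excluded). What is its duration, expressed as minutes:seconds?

32:20

Byte rate = 50,000 × 4 × 6 = 1,200,000 bytes/s.
Duration = 2,328,000,000 / 1,200,000 = 1,940 s.
1,940 s = 32:20.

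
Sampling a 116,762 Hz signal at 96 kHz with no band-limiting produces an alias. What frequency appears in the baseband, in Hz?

Nyquist = 96,000/2 = 48,000 Hz; 116,762 Hz exceeds it.
Alias = |116,762 − 1×96,000| = |116,762 − 96,000| = 20,762 Hz.

20,762 Hz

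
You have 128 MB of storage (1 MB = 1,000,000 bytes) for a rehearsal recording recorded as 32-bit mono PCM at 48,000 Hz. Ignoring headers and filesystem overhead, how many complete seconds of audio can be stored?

Uncompressed byte rate = 48,000 × 4 × 1 = 192,000 bytes/s.
Capacity = 128 × 1,000,000 = 128,000,000 bytes.
128,000,000 / 192,000 ≈ 666.67 s → 666 seconds.

666 seconds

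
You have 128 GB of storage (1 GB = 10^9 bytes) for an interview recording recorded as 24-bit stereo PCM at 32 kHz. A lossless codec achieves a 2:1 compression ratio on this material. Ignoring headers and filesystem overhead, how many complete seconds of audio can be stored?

Uncompressed byte rate = 32,000 × 3 × 2 = 192,000 bytes/s.
After 2:1 compression, effective rate ≈ 96000 bytes/s.
Capacity = 128 × 1,000,000,000 = 128,000,000,000 bytes.
128,000,000,000 / effective rate ≈ 1333333.33 s → 1,333,333 seconds.

1,333,333 seconds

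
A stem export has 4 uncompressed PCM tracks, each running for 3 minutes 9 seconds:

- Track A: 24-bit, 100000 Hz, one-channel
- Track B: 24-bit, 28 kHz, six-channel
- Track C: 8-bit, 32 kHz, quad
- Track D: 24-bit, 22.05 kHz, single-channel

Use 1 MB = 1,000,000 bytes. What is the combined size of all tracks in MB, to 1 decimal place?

3 minutes 9 seconds = 189 s.
Track A: 100,000 × 189 × 3 × 1 = 56,700,000 bytes.
Track B: 28,000 × 189 × 3 × 6 = 95,256,000 bytes.
Track C: 32,000 × 189 × 1 × 4 = 24,192,000 bytes.
Track D: 22,050 × 189 × 3 × 1 = 12,502,350 bytes.
Total = 188,650,350 bytes = 188.7 MB.

188.7 MB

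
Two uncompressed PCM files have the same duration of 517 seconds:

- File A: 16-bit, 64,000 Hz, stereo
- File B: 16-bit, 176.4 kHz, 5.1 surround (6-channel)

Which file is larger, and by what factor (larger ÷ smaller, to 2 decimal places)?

File A: 64,000 × 2 × 2 = 256,000 bytes/s.
File B: 176,400 × 2 × 6 = 2,116,800 bytes/s.
File B is larger; ratio = 1,094,385,600 / 132,352,000 = 8.27.

File B, by a factor of 8.27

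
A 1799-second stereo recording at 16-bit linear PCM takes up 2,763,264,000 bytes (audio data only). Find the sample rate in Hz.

Bytes = sample_rate × seconds × bytes_per_sample × channels.
sample_rate = 2,763,264,000 / (1,799 × 2 × 2) = 2,763,264,000 / 7,196 = 384,000 Hz.

384,000 Hz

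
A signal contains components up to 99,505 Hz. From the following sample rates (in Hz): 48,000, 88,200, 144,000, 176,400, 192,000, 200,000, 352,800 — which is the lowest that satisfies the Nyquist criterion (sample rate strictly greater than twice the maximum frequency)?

Need sample rate > 2 × 99,505 = 199,010 Hz.
Lowest listed rate above 199,010 Hz is 200,000 Hz.

200,000 Hz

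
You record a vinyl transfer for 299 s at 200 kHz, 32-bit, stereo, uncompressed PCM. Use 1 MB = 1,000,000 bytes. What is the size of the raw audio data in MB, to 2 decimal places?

Bytes = 200,000 samples/s × 299 s × 4 bytes/sample × 2 ch = 478,400,000 bytes.
478,400,000 / 1,000,000 = 478.40 MB.

478.40 MB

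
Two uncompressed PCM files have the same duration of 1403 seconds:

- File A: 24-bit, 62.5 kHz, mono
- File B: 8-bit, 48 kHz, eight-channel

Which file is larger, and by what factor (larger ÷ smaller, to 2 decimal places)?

File A: 62,500 × 3 × 1 = 187,500 bytes/s.
File B: 48,000 × 1 × 8 = 384,000 bytes/s.
File B is larger; ratio = 538,752,000 / 263,062,500 = 2.05.

File B, by a factor of 2.05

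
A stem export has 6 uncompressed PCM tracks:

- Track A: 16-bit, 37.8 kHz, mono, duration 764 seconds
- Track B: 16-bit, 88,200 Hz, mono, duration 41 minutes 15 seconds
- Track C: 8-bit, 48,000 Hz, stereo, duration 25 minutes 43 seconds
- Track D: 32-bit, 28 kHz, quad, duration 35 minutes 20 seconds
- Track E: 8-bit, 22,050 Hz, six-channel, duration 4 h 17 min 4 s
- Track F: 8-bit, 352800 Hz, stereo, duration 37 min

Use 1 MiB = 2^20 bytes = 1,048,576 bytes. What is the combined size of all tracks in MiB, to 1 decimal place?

4958.4 MiB

Track A: 37,800 × 764 × 2 × 1 = 57,758,400 bytes.
Track B: 41 minutes 15 seconds = 2,475 s; 88,200 × 2,475 × 2 × 1 = 436,590,000 bytes.
Track C: 25 minutes 43 seconds = 1,543 s; 48,000 × 1,543 × 1 × 2 = 148,128,000 bytes.
Track D: 35 minutes 20 seconds = 2,120 s; 28,000 × 2,120 × 4 × 4 = 949,760,000 bytes.
Track E: 4 h 17 min 4 s = 15,424 s; 22,050 × 15,424 × 1 × 6 = 2,040,595,200 bytes.
Track F: 37 min = 2,220 s; 352,800 × 2,220 × 1 × 2 = 1,566,432,000 bytes.
Total = 5,199,263,600 bytes = 4958.4 MiB.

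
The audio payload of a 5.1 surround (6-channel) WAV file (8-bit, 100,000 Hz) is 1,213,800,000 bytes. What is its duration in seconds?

Byte rate = 100,000 × 1 × 6 = 600,000 bytes/s.
Duration = 1,213,800,000 / 600,000 = 2,023 s.

2,023 seconds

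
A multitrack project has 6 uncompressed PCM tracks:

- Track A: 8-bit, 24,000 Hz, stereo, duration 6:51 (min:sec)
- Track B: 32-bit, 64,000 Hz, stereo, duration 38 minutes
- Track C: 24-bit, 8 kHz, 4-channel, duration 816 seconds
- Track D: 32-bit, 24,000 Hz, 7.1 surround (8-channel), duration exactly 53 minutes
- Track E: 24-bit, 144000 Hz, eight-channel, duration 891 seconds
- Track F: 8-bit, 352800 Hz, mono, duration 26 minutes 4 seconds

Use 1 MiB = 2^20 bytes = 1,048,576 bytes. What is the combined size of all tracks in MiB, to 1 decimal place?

Track A: 6:51 (min:sec) = 411 s; 24,000 × 411 × 1 × 2 = 19,728,000 bytes.
Track B: 38 minutes = 2,280 s; 64,000 × 2,280 × 4 × 2 = 1,167,360,000 bytes.
Track C: 8,000 × 816 × 3 × 4 = 78,336,000 bytes.
Track D: exactly 53 minutes = 3,180 s; 24,000 × 3,180 × 4 × 8 = 2,442,240,000 bytes.
Track E: 144,000 × 891 × 3 × 8 = 3,079,296,000 bytes.
Track F: 26 minutes 4 seconds = 1,564 s; 352,800 × 1,564 × 1 × 1 = 551,779,200 bytes.
Total = 7,338,739,200 bytes = 6998.8 MiB.

6998.8 MiB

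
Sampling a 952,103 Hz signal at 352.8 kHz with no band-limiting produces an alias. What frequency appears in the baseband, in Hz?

106,297 Hz

Nyquist = 352,800/2 = 176,400 Hz; 952,103 Hz exceeds it.
Alias = |952,103 − 3×352,800| = |952,103 − 1,058,400| = 106,297 Hz.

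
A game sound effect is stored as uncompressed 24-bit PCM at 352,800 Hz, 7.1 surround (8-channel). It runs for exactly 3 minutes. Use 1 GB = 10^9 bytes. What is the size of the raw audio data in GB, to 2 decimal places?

Duration = exactly 3 minutes = 180 s.
Bytes = 352,800 samples/s × 180 s × 3 bytes/sample × 8 ch = 1,524,096,000 bytes.
1,524,096,000 / 1,000,000,000 = 1.52 GB.

1.52 GB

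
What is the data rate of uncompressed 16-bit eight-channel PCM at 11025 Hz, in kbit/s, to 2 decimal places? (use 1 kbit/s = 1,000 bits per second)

Bit rate = 11,025 × 16 × 8 = 1,411,200 bits/s.
= 1411.20 kbit/s.

1411.20 kbit/s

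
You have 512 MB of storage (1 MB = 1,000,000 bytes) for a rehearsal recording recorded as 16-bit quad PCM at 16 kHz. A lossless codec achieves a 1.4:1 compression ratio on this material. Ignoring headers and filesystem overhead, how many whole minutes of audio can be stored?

Uncompressed byte rate = 16,000 × 2 × 4 = 128,000 bytes/s.
After 1.4:1 compression, effective rate ≈ 91428.57 bytes/s.
Capacity = 512 × 1,000,000 = 512,000,000 bytes.
512,000,000 / effective rate ≈ 5600 s → 93 minutes.

93 minutes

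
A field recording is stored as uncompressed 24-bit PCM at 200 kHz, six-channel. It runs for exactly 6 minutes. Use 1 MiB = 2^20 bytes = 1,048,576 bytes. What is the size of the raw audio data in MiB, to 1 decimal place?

Duration = exactly 6 minutes = 360 s.
Bytes = 200,000 samples/s × 360 s × 3 bytes/sample × 6 ch = 1,296,000,000 bytes.
1,296,000,000 / 1,048,576 = 1236.0 MiB.

1236.0 MiB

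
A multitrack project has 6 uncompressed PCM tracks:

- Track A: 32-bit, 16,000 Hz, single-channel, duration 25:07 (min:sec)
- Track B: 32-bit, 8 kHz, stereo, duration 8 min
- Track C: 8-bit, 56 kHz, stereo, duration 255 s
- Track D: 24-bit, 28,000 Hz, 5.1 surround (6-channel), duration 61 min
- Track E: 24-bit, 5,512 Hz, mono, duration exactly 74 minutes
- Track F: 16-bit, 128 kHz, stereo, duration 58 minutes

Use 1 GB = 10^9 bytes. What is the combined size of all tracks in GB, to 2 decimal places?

Track A: 25:07 (min:sec) = 1,507 s; 16,000 × 1,507 × 4 × 1 = 96,448,000 bytes.
Track B: 8 min = 480 s; 8,000 × 480 × 4 × 2 = 30,720,000 bytes.
Track C: 56,000 × 255 × 1 × 2 = 28,560,000 bytes.
Track D: 61 min = 3,660 s; 28,000 × 3,660 × 3 × 6 = 1,844,640,000 bytes.
Track E: exactly 74 minutes = 4,440 s; 5,512 × 4,440 × 3 × 1 = 73,419,840 bytes.
Track F: 58 minutes = 3,480 s; 128,000 × 3,480 × 2 × 2 = 1,781,760,000 bytes.
Total = 3,855,547,840 bytes = 3.86 GB.

3.86 GB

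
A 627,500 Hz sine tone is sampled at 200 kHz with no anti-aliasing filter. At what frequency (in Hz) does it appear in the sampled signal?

Nyquist = 200,000/2 = 100,000 Hz; 627,500 Hz exceeds it.
Alias = |627,500 − 3×200,000| = |627,500 − 600,000| = 27,500 Hz.

27,500 Hz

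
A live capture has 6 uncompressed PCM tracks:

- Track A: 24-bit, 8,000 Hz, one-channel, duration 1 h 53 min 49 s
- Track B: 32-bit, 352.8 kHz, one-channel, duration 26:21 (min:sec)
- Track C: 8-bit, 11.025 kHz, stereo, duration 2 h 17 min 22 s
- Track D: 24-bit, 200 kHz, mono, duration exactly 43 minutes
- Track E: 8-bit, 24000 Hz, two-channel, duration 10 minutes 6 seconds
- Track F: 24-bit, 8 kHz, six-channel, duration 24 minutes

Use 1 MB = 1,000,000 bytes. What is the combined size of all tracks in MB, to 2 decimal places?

Track A: 1 h 53 min 49 s = 6,829 s; 8,000 × 6,829 × 3 × 1 = 163,896,000 bytes.
Track B: 26:21 (min:sec) = 1,581 s; 352,800 × 1,581 × 4 × 1 = 2,231,107,200 bytes.
Track C: 2 h 17 min 22 s = 8,242 s; 11,025 × 8,242 × 1 × 2 = 181,736,100 bytes.
Track D: exactly 43 minutes = 2,580 s; 200,000 × 2,580 × 3 × 1 = 1,548,000,000 bytes.
Track E: 10 minutes 6 seconds = 606 s; 24,000 × 606 × 1 × 2 = 29,088,000 bytes.
Track F: 24 minutes = 1,440 s; 8,000 × 1,440 × 3 × 6 = 207,360,000 bytes.
Total = 4,361,187,300 bytes = 4361.19 MB.

4361.19 MB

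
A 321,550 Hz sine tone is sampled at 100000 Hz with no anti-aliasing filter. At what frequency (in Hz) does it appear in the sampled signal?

21,550 Hz

Nyquist = 100,000/2 = 50,000 Hz; 321,550 Hz exceeds it.
Alias = |321,550 − 3×100,000| = |321,550 − 300,000| = 21,550 Hz.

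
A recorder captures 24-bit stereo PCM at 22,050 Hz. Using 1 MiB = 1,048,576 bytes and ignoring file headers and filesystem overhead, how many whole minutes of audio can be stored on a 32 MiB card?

4 minutes

Uncompressed byte rate = 22,050 × 3 × 2 = 132,300 bytes/s.
Capacity = 32 × 1,048,576 = 33,554,432 bytes.
33,554,432 / 132,300 ≈ 253.62 s → 4 minutes.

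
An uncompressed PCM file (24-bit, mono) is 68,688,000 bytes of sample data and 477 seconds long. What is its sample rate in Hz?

48,000 Hz

Bytes = sample_rate × seconds × bytes_per_sample × channels.
sample_rate = 68,688,000 / (477 × 3 × 1) = 68,688,000 / 1,431 = 48,000 Hz.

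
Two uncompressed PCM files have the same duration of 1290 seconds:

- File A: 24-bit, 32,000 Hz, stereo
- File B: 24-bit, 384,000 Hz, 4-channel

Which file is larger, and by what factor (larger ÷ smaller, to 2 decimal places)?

File A: 32,000 × 3 × 2 = 192,000 bytes/s.
File B: 384,000 × 3 × 4 = 4,608,000 bytes/s.
File B is larger; ratio = 5,944,320,000 / 247,680,000 = 24.00.

File B, by a factor of 24.00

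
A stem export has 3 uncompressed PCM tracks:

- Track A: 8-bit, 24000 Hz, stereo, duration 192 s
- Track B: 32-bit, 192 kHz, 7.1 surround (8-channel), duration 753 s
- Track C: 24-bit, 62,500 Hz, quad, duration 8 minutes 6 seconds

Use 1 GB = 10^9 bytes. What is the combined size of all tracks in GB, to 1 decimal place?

5.0 GB

Track A: 24,000 × 192 × 1 × 2 = 9,216,000 bytes.
Track B: 192,000 × 753 × 4 × 8 = 4,626,432,000 bytes.
Track C: 8 minutes 6 seconds = 486 s; 62,500 × 486 × 3 × 4 = 364,500,000 bytes.
Total = 5,000,148,000 bytes = 5.0 GB.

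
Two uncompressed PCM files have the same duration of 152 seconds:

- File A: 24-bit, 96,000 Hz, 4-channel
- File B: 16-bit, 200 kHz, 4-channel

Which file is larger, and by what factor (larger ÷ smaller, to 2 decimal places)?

File A: 96,000 × 3 × 4 = 1,152,000 bytes/s.
File B: 200,000 × 2 × 4 = 1,600,000 bytes/s.
File B is larger; ratio = 243,200,000 / 175,104,000 = 1.39.

File B, by a factor of 1.39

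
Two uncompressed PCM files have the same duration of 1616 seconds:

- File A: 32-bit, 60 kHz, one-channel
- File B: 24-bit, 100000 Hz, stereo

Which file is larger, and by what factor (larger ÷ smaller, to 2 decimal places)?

File A: 60,000 × 4 × 1 = 240,000 bytes/s.
File B: 100,000 × 3 × 2 = 600,000 bytes/s.
File B is larger; ratio = 969,600,000 / 387,840,000 = 2.50.

File B, by a factor of 2.50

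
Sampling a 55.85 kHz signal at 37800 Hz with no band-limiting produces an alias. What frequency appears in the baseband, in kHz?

18.05 kHz

Nyquist = 37,800/2 = 18,900 Hz; 55,850 Hz exceeds it.
Alias = |55,850 − 1×37,800| = |55,850 − 37,800| = 18,050 Hz = 18.05 kHz.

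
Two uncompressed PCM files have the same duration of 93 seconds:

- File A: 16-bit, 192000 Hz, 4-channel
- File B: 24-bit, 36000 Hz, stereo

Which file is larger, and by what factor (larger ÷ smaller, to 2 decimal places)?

File A: 192,000 × 2 × 4 = 1,536,000 bytes/s.
File B: 36,000 × 3 × 2 = 216,000 bytes/s.
File A is larger; ratio = 142,848,000 / 20,088,000 = 7.11.

File A, by a factor of 7.11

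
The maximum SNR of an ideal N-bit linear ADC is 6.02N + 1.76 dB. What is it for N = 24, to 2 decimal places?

146.24 dB

6.02 × 24 + 1.76 = 146.24 dB.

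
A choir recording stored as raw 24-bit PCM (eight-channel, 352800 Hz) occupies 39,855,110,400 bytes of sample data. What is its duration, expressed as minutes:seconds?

78:27

Byte rate = 352,800 × 3 × 8 = 8,467,200 bytes/s.
Duration = 39,855,110,400 / 8,467,200 = 4,707 s.
4,707 s = 78:27.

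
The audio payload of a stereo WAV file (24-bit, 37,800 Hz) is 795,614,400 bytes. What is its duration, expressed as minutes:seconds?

Byte rate = 37,800 × 3 × 2 = 226,800 bytes/s.
Duration = 795,614,400 / 226,800 = 3,508 s.
3,508 s = 58:28.

58:28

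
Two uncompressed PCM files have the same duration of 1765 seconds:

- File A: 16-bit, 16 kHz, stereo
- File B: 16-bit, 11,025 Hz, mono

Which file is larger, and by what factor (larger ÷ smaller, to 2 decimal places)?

File A: 16,000 × 2 × 2 = 64,000 bytes/s.
File B: 11,025 × 2 × 1 = 22,050 bytes/s.
File A is larger; ratio = 112,960,000 / 38,918,250 = 2.90.

File A, by a factor of 2.90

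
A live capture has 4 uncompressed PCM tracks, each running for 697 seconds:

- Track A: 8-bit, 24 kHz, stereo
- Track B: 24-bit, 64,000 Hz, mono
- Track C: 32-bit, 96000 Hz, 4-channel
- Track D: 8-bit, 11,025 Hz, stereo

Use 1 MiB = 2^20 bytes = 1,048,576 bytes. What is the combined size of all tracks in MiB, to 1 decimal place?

Track A: 24,000 × 697 × 1 × 2 = 33,456,000 bytes.
Track B: 64,000 × 697 × 3 × 1 = 133,824,000 bytes.
Track C: 96,000 × 697 × 4 × 4 = 1,070,592,000 bytes.
Track D: 11,025 × 697 × 1 × 2 = 15,368,850 bytes.
Total = 1,253,240,850 bytes = 1195.2 MiB.

1195.2 MiB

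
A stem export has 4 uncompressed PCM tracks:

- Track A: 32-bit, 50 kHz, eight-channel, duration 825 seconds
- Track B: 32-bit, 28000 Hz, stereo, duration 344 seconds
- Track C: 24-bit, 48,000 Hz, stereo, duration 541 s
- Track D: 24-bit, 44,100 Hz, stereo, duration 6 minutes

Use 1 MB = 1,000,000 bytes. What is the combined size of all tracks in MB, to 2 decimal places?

1648.12 MB

Track A: 50,000 × 825 × 4 × 8 = 1,320,000,000 bytes.
Track B: 28,000 × 344 × 4 × 2 = 77,056,000 bytes.
Track C: 48,000 × 541 × 3 × 2 = 155,808,000 bytes.
Track D: 6 minutes = 360 s; 44,100 × 360 × 3 × 2 = 95,256,000 bytes.
Total = 1,648,120,000 bytes = 1648.12 MB.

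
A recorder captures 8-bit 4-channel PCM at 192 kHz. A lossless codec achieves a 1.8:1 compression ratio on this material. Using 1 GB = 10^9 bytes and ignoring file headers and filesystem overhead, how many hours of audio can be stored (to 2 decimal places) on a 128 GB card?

83.33 hours

Uncompressed byte rate = 192,000 × 1 × 4 = 768,000 bytes/s.
After 1.8:1 compression, effective rate ≈ 426666.67 bytes/s.
Capacity = 128 × 1,000,000,000 = 128,000,000,000 bytes.
128,000,000,000 / effective rate ≈ 300000 s → 83.33 hours.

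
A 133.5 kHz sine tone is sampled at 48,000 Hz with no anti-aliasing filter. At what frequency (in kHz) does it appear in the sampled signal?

Nyquist = 48,000/2 = 24,000 Hz; 133,500 Hz exceeds it.
Alias = |133,500 − 3×48,000| = |133,500 − 144,000| = 10,500 Hz = 10.5 kHz.

10.5 kHz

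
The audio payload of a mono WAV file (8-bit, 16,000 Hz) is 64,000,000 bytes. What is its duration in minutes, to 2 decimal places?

66.67 minutes

Byte rate = 16,000 × 1 × 1 = 16,000 bytes/s.
Duration = 64,000,000 / 16,000 = 4,000 s.
4,000 s / 60 = 66.67 minutes.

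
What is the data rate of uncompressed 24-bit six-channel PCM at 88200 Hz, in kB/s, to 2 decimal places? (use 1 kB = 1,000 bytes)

1587.60 kB/s

Bit rate = 88,200 × 24 × 6 = 12,700,800 bits/s.
12,700,800 / 8 = 1,587,600 B/s = 1587.60 kB/s.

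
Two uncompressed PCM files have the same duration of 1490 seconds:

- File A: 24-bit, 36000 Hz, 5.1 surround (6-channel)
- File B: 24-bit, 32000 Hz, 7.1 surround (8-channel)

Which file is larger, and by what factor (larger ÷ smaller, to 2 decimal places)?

File B, by a factor of 1.19

File A: 36,000 × 3 × 6 = 648,000 bytes/s.
File B: 32,000 × 3 × 8 = 768,000 bytes/s.
File B is larger; ratio = 1,144,320,000 / 965,520,000 = 1.19.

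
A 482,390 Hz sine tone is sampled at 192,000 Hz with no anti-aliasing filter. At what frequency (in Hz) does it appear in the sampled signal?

93,610 Hz

Nyquist = 192,000/2 = 96,000 Hz; 482,390 Hz exceeds it.
Alias = |482,390 − 3×192,000| = |482,390 − 576,000| = 93,610 Hz.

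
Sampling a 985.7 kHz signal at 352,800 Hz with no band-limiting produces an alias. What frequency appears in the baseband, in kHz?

72.7 kHz

Nyquist = 352,800/2 = 176,400 Hz; 985,700 Hz exceeds it.
Alias = |985,700 − 3×352,800| = |985,700 − 1,058,400| = 72,700 Hz = 72.7 kHz.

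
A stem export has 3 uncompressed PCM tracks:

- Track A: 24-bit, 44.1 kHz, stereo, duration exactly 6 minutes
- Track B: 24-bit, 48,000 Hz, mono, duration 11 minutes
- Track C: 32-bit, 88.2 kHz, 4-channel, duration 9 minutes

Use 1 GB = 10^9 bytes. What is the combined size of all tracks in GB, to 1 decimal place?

Track A: exactly 6 minutes = 360 s; 44,100 × 360 × 3 × 2 = 95,256,000 bytes.
Track B: 11 minutes = 660 s; 48,000 × 660 × 3 × 1 = 95,040,000 bytes.
Track C: 9 minutes = 540 s; 88,200 × 540 × 4 × 4 = 762,048,000 bytes.
Total = 952,344,000 bytes = 1.0 GB.

1.0 GB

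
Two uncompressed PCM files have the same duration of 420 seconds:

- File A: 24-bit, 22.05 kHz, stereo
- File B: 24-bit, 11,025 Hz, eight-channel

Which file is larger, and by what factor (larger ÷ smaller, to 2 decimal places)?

File B, by a factor of 2.00

File A: 22,050 × 3 × 2 = 132,300 bytes/s.
File B: 11,025 × 3 × 8 = 264,600 bytes/s.
File B is larger; ratio = 111,132,000 / 55,566,000 = 2.00.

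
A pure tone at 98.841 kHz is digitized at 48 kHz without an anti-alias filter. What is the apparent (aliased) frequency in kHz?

Nyquist = 48,000/2 = 24,000 Hz; 98,841 Hz exceeds it.
Alias = |98,841 − 2×48,000| = |98,841 − 96,000| = 2,841 Hz = 2.841 kHz.

2.841 kHz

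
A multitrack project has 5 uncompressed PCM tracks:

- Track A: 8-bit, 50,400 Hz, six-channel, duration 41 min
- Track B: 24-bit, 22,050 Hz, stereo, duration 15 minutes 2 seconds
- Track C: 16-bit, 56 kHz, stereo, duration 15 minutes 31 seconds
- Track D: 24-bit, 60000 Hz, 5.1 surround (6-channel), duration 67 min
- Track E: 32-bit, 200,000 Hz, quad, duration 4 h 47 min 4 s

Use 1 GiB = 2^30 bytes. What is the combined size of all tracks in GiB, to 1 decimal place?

56.4 GiB

Track A: 41 min = 2,460 s; 50,400 × 2,460 × 1 × 6 = 743,904,000 bytes.
Track B: 15 minutes 2 seconds = 902 s; 22,050 × 902 × 3 × 2 = 119,334,600 bytes.
Track C: 15 minutes 31 seconds = 931 s; 56,000 × 931 × 2 × 2 = 208,544,000 bytes.
Track D: 67 min = 4,020 s; 60,000 × 4,020 × 3 × 6 = 4,341,600,000 bytes.
Track E: 4 h 47 min 4 s = 17,224 s; 200,000 × 17,224 × 4 × 4 = 55,116,800,000 bytes.
Total = 60,530,182,600 bytes = 56.4 GiB.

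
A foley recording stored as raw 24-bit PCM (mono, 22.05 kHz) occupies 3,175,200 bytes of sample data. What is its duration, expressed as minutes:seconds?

Byte rate = 22,050 × 3 × 1 = 66,150 bytes/s.
Duration = 3,175,200 / 66,150 = 48 s.
48 s = 0:48.

0:48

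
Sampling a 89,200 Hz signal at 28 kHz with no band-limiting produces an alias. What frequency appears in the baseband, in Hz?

Nyquist = 28,000/2 = 14,000 Hz; 89,200 Hz exceeds it.
Alias = |89,200 − 3×28,000| = |89,200 − 84,000| = 5,200 Hz.

5,200 Hz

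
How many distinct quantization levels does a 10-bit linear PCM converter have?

2^10 = 1,024.

1,024 levels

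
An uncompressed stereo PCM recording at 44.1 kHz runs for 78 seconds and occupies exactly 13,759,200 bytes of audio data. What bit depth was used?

Bytes per sample = 13,759,200 / (44,100 × 78 × 2) = 13,759,200 / 6,879,600 = 2.
Bit depth = 2 × 8 = 16 bits.

16 bits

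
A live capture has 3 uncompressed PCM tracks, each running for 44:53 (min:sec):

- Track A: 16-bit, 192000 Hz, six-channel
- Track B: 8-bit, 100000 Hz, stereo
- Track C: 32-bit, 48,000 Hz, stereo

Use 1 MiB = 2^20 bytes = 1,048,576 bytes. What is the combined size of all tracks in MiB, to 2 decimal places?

7417.09 MiB

44:53 (min:sec) = 2,693 s.
Track A: 192,000 × 2,693 × 2 × 6 = 6,204,672,000 bytes.
Track B: 100,000 × 2,693 × 1 × 2 = 538,600,000 bytes.
Track C: 48,000 × 2,693 × 4 × 2 = 1,034,112,000 bytes.
Total = 7,777,384,000 bytes = 7417.09 MiB.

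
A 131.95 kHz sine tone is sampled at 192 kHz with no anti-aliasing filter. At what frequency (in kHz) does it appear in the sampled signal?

Nyquist = 192,000/2 = 96,000 Hz; 131,950 Hz exceeds it.
Alias = |131,950 − 1×192,000| = |131,950 − 192,000| = 60,050 Hz = 60.05 kHz.

60.05 kHz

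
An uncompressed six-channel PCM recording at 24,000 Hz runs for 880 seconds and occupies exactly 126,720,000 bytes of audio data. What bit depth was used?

8 bits

Bytes per sample = 126,720,000 / (24,000 × 880 × 6) = 126,720,000 / 126,720,000 = 1.
Bit depth = 1 × 8 = 8 bits.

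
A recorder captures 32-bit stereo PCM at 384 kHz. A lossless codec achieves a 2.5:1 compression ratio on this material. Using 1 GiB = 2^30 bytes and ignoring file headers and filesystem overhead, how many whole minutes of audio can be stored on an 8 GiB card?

Uncompressed byte rate = 384,000 × 4 × 2 = 3,072,000 bytes/s.
After 2.5:1 compression, effective rate ≈ 1228800 bytes/s.
Capacity = 8 × 1,073,741,824 = 8,589,934,592 bytes.
8,589,934,592 / effective rate ≈ 6990.51 s → 116 minutes.

116 minutes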